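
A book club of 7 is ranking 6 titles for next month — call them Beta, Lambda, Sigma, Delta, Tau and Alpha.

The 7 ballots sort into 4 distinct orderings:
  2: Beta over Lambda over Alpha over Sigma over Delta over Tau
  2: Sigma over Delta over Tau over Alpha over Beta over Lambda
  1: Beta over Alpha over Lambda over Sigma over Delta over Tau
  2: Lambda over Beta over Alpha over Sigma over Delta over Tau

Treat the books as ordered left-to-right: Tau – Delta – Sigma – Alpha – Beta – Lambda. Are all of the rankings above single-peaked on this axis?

yes

Axis positions: Tau=1, Delta=2, Sigma=3, Alpha=4, Beta=5, Lambda=6.
Faction 1 (peak Beta at position 5): ranking walks positions 5-6-4-3-2-1, expanding outward from the peak — single-peaked.
Faction 2 (peak Sigma at position 3): ranking walks positions 3-2-1-4-5-6, expanding outward from the peak — single-peaked.
Faction 3 (peak Beta at position 5): ranking walks positions 5-4-6-3-2-1, expanding outward from the peak — single-peaked.
Faction 4 (peak Lambda at position 6): ranking walks positions 6-5-4-3-2-1, expanding outward from the peak — single-peaked.
Every ranking is single-peaked on this axis.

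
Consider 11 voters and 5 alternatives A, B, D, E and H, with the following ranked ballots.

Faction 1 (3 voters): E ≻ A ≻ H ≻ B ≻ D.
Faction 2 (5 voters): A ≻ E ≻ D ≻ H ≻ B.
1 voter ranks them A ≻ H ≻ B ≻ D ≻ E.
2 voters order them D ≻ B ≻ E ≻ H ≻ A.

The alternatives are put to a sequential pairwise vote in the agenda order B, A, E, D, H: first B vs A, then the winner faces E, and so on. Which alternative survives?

A

Round 1: B vs A — 2–9, A advances.
Round 2: A vs E — 6–5, A advances.
Round 3: A vs D — 9–2, A advances.
Round 4: A vs H — 9–2, A advances.
A survives the agenda.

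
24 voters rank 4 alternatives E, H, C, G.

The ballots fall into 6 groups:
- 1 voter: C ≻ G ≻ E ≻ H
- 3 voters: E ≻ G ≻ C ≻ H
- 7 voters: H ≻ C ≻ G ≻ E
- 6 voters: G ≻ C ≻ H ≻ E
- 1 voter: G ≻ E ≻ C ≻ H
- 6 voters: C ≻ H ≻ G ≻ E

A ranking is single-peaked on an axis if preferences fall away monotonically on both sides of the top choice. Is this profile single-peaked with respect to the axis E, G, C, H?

Axis positions: E=1, G=2, C=3, H=4.
Group 1 (peak C at position 3): ranking walks positions 3-2-1-4, expanding outward from the peak — single-peaked.
Group 2 (peak E at position 1): ranking walks positions 1-2-3-4, expanding outward from the peak — single-peaked.
Group 3 (peak H at position 4): ranking walks positions 4-3-2-1, expanding outward from the peak — single-peaked.
Group 4 (peak G at position 2): ranking walks positions 2-3-4-1, expanding outward from the peak — single-peaked.
Group 5 (peak G at position 2): ranking walks positions 2-1-3-4, expanding outward from the peak — single-peaked.
Group 6 (peak C at position 3): ranking walks positions 3-4-2-1, expanding outward from the peak — single-peaked.
Every ranking is single-peaked on this axis.

yes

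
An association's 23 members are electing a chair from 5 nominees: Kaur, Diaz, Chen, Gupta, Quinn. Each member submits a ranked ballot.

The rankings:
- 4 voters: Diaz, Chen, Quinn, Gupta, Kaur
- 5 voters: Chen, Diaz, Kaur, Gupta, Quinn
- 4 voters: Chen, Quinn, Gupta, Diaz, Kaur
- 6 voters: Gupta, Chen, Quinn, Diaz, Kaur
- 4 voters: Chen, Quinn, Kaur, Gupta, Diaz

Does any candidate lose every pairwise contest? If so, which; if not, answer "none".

Kaur

Pairwise majorities:
Kaur vs Diaz: 4 to 19, Diaz.
Kaur vs Chen: Kaur is ranked higher on 0 ballots, Chen on 23. Chen wins 23–0.
Kaur vs Gupta: Gupta, 14–9.
Kaur vs Quinn: Quinn wins 18–5.
Diaz vs Chen: Diaz preferred on 4 ballots; Chen wins 19–4.
Diaz vs Gupta: 4+5 = 9 for Diaz, 14 for Gupta — Gupta by 14–9.
Diaz–Quinn: Quinn 14–9.
Chen vs Gupta: Chen preferred on 4+5+4+4 = 17 ballots; Chen wins 17–6.
Chen vs Quinn: Chen is ranked higher on 4+5+4+6+4 = 23 ballots, Quinn on 0. Chen wins 23–0.
Gupta–Quinn: Quinn 12–11.
Only Kaur has no wins; Kaur is the Condorcet loser.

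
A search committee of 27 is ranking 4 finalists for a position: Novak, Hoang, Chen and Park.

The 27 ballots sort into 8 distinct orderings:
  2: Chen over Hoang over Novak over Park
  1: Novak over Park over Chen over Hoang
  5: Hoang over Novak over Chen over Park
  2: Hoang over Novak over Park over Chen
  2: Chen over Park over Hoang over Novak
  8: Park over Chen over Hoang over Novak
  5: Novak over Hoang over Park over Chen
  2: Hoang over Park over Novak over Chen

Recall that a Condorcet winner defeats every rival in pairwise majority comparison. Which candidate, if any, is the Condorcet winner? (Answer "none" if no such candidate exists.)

Pairwise majorities:
Novak–Hoang: Hoang 21–6.
Novak vs Chen: Novak wins 15–12.
Novak vs Park: Novak, 15–12.
Hoang vs Chen: Hoang, 14–13.
Hoang–Park: Hoang 16–11.
Chen–Park: Park 18–9.
Hoang beats each of Novak, Chen, Park — Hoang is the Condorcet winner.

Hoang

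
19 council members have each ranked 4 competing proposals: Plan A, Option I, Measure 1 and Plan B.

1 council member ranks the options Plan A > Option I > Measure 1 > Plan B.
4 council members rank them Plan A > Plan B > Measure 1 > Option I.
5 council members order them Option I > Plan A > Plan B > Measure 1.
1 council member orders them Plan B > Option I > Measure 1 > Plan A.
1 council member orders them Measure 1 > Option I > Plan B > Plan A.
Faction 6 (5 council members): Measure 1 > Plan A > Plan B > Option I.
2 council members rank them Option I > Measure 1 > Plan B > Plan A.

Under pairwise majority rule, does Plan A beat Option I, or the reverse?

Ballots ranking Plan A above Option I: 1 + 4 + 5 = 10.
Ballots ranking Option I above Plan A: 19 − 10 = 9.
Plan A wins the head-to-head 10–9.

Plan A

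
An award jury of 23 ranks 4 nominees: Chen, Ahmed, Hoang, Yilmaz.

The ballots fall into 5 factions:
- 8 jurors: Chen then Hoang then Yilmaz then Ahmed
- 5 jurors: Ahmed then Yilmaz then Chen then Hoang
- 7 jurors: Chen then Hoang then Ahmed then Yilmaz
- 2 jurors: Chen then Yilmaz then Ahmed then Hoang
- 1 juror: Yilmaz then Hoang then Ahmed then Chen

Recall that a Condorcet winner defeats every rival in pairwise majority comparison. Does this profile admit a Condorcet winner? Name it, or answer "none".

Check each pair by majority over 23 ballots:
Chen vs Ahmed: Chen wins 17–6.
Chen vs Hoang: Chen is ranked higher on 8+5+7+2 = 22 ballots, Hoang on 1. Chen wins 22–1.
Chen–Yilmaz: Chen 17–6.
Ahmed–Hoang: Hoang 16–7.
Ahmed–Yilmaz: Ahmed 12–11.
Hoang vs Yilmaz: Hoang wins 15–8.
Only Chen has no losses; Chen is the Condorcet winner.

Chen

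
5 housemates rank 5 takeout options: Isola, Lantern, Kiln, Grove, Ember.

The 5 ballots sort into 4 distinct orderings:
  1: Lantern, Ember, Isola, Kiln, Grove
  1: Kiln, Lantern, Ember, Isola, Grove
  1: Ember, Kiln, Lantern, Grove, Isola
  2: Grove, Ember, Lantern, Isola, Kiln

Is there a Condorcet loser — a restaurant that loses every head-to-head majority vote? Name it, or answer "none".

none

Head-to-head results (5 friends):
Isola vs Lantern: Isola is ranked higher on 0 ballots, Lantern on 5. Lantern wins 5–0.
Isola vs Kiln: Isola wins 3–2.
Isola vs Grove: Grove wins 3–2.
Isola vs Ember: Ember, 5–0.
Lantern vs Kiln: 3 to 2, Lantern.
Lantern vs Grove: Lantern, 3–2.
Lantern vs Ember: Lantern preferred on 1+1 = 2 ballots; Ember wins 3–2.
Kiln vs Grove: Kiln wins 3–2.
Kiln vs Ember: Kiln is ranked higher on 1 ballot, Ember on 4. Ember wins 4–1.
Grove vs Ember: Ember, 3–2.
Each restaurant has at least one pairwise win (Isola beats Kiln; Lantern beats Isola; Kiln beats Grove; Grove beats Isola; Ember beats Isola) — no Condorcet loser.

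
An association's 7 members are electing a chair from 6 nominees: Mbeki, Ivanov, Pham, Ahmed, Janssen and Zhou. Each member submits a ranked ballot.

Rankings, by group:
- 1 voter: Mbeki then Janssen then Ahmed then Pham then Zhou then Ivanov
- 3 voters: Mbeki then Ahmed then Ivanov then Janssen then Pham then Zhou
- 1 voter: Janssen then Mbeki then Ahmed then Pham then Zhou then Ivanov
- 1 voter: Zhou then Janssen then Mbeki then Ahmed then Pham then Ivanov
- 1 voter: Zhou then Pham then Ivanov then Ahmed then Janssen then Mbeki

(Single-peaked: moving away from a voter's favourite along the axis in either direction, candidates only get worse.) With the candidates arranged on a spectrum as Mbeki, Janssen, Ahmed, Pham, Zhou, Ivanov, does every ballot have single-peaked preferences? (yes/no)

Axis positions: Mbeki=1, Janssen=2, Ahmed=3, Pham=4, Zhou=5, Ivanov=6.
Group 1 (peak Mbeki at position 1): ranking walks positions 1-2-3-4-5-6, expanding outward from the peak — single-peaked.
Group 2: ranking walks positions 1-3-6-2-4-5; Ahmed is ranked above Janssen even though Janssen lies between Ahmed and the peak Mbeki on the axis — preferences dip and rise again. Not single-peaked.
Group 3 (peak Janssen at position 2): ranking walks positions 2-1-3-4-5-6, expanding outward from the peak — single-peaked.
Group 4: ranking walks positions 5-2-1-3-4-6; Janssen is ranked above Pham even though Pham lies between Janssen and the peak Zhou on the axis — preferences dip and rise again. Not single-peaked.
Group 5 (peak Zhou at position 5): ranking walks positions 5-4-6-3-2-1, expanding outward from the peak — single-peaked.
Group 2 violates single-peakedness, so the profile is not single-peaked on this axis.

no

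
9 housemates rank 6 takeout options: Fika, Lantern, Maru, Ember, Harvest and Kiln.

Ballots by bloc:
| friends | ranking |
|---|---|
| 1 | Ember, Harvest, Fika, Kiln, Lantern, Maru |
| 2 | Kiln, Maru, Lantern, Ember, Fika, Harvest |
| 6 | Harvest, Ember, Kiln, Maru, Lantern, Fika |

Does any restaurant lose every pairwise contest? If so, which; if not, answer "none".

Head-to-head results (9 friends):
Fika vs Lantern: Lantern wins 8–1.
Fika vs Maru: Maru, 8–1.
Fika vs Ember: Ember, 9–0.
Fika vs Harvest: Harvest, 7–2.
Fika vs Kiln: 1 for Fika, 8 for Kiln — Kiln by 8–1.
Lantern vs Maru: 1 for Lantern, 8 for Maru — Maru by 8–1.
Lantern vs Ember: Lantern preferred on 2 ballots; Ember wins 7–2.
Lantern vs Harvest: Lantern is ranked higher on 2 ballots, Harvest on 7. Harvest wins 7–2.
Lantern vs Kiln: Lantern is ranked higher on 0 ballots, Kiln on 9. Kiln wins 9–0.
Maru vs Ember: 2 to 7, Ember.
Maru vs Harvest: Harvest, 7–2.
Maru vs Kiln: 0 to 9, Kiln.
Ember vs Harvest: Ember preferred on 1+2 = 3 ballots; Harvest wins 6–3.
Ember vs Kiln: 7 to 2, Ember.
Harvest vs Kiln: Harvest is ranked higher on 1+6 = 7 ballots, Kiln on 2. Harvest wins 7–2.
Fika loses to every other restaurant — it is the Condorcet loser.

Fika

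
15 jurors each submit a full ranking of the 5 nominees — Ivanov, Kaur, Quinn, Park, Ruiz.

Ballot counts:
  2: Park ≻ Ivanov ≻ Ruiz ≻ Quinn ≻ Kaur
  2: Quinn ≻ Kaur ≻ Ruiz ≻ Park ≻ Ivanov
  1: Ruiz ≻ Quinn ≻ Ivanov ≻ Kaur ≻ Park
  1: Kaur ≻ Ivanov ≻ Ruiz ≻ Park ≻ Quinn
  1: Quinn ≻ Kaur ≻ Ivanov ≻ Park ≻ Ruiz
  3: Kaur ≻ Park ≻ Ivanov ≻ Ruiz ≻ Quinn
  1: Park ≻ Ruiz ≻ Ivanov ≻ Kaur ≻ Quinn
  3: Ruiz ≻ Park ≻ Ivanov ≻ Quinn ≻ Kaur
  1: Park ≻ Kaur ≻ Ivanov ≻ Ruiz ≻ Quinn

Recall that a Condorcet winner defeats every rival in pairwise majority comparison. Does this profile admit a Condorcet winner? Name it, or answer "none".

Head-to-head results (15 jurors):
Ivanov vs Kaur: Kaur wins 8–7.
Ivanov vs Quinn: Ivanov wins 11–4.
Ivanov vs Park: Park wins 12–3.
Ivanov–Ruiz: Ivanov 8–7.
Kaur vs Quinn: Quinn, 9–6.
Kaur–Park: Kaur 8–7.
Kaur–Ruiz: Kaur 8–7.
Quinn vs Park: Park wins 11–4.
Quinn–Ruiz: Ruiz 12–3.
Park–Ruiz: Park 8–7.
Each nominee drops at least one matchup (Ivanov loses to Kaur; Kaur loses to Quinn; Quinn loses to Ivanov; Park loses to Kaur; Ruiz loses to Ivanov); the cycle Ivanov → Quinn → Kaur → Ivanov rules out a Condorcet winner.

none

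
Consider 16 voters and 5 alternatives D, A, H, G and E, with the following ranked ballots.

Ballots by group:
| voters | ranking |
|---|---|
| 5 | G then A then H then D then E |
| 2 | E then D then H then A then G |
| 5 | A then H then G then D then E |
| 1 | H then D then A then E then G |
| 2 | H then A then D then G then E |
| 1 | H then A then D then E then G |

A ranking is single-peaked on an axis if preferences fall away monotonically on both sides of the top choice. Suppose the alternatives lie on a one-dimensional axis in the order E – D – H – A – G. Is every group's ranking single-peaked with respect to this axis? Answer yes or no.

yes

Axis positions: E=1, D=2, H=3, A=4, G=5.
Group 1 (peak G at position 5): ranking walks positions 5-4-3-2-1, expanding outward from the peak — single-peaked.
Group 2 (peak E at position 1): ranking walks positions 1-2-3-4-5, expanding outward from the peak — single-peaked.
Group 3 (peak A at position 4): ranking walks positions 4-3-5-2-1, expanding outward from the peak — single-peaked.
Group 4 (peak H at position 3): ranking walks positions 3-2-4-1-5, expanding outward from the peak — single-peaked.
Group 5 (peak H at position 3): ranking walks positions 3-4-2-5-1, expanding outward from the peak — single-peaked.
Group 6 (peak H at position 3): ranking walks positions 3-4-2-1-5, expanding outward from the peak — single-peaked.
Every ranking is single-peaked on this axis.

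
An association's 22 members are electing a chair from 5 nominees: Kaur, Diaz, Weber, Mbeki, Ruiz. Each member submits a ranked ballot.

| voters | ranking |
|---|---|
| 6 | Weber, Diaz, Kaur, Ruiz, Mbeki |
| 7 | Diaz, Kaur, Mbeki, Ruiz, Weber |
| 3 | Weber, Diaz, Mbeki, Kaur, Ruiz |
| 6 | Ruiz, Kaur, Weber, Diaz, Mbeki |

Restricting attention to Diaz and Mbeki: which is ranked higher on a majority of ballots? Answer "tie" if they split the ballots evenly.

Diaz

Ballots ranking Diaz above Mbeki: 6 + 7 + 3 + 6 = 22.
Ballots ranking Mbeki above Diaz: 22 − 22 = 0.
Diaz wins the head-to-head 22–0.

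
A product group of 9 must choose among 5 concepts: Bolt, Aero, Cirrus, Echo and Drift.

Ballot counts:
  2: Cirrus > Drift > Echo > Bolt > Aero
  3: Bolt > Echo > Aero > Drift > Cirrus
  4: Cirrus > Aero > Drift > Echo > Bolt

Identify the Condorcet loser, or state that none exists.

Pairwise majorities:
Bolt vs Aero: Bolt wins 5–4.
Bolt vs Cirrus: 3 for Bolt, 6 for Cirrus — Cirrus by 6–3.
Bolt vs Echo: Bolt preferred on 3 ballots; Echo wins 6–3.
Bolt vs Drift: 3 for Bolt, 6 for Drift — Drift by 6–3.
Aero vs Cirrus: Cirrus wins 6–3.
Aero vs Echo: 4 to 5, Echo.
Aero–Drift: Aero 7–2.
Cirrus vs Echo: 2+4 = 6 for Cirrus, 3 for Echo — Cirrus by 6–3.
Cirrus vs Drift: 2+4 = 6 for Cirrus, 3 for Drift — Cirrus by 6–3.
Echo vs Drift: 3 to 6, Drift.
No design is winless: Bolt beats Aero; Aero beats Drift; Cirrus beats Bolt; Echo beats Bolt; Drift beats Bolt. There is no Condorcet loser.

none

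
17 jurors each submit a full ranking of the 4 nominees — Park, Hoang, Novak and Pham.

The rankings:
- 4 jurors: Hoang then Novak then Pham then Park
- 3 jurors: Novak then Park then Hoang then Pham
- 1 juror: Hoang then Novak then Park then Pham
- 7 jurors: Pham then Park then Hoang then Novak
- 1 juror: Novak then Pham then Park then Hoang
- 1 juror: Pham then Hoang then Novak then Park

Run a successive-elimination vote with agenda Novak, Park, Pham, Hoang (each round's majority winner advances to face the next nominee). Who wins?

Hoang

Round 1: Novak vs Park — 10–7, Novak advances.
Round 2: Novak vs Pham — 9–8, Novak advances.
Round 3: Novak vs Hoang — 4–13, Hoang advances.
Hoang survives the agenda.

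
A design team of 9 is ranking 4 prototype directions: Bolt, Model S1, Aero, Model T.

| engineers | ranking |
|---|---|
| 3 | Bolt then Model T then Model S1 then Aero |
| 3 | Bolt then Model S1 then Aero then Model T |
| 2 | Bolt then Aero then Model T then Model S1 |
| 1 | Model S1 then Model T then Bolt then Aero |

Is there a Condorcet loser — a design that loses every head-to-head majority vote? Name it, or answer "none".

Head-to-head results (9 engineers):
Bolt vs Model S1: Bolt wins 8–1.
Bolt vs Aero: Bolt wins 9–0.
Bolt vs Model T: Bolt wins 8–1.
Model S1 vs Aero: Model S1 is ranked higher on 3+3+1 = 7 ballots, Aero on 2. Model S1 wins 7–2.
Model S1 vs Model T: Model S1 preferred on 3+1 = 4 ballots; Model T wins 5–4.
Aero vs Model T: 5 to 4, Aero.
Each design has at least one pairwise win (Bolt beats Model S1; Model S1 beats Aero; Aero beats Model T; Model T beats Model S1) — no Condorcet loser.

none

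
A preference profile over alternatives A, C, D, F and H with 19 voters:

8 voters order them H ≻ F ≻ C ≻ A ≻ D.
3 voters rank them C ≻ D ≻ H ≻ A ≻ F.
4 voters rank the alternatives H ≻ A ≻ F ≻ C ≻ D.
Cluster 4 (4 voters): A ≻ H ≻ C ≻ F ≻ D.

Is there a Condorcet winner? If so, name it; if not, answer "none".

Head-to-head results (19 voters):
A vs C: C, 11–8.
A vs D: A wins 16–3.
A vs F: A, 11–8.
A vs H: H wins 15–4.
C vs D: C wins 19–0.
C vs F: F wins 12–7.
C vs H: H wins 16–3.
D vs F: F, 16–3.
D vs H: H, 16–3.
F–H: H 19–0.
H beats each of A, C, D, F — H is the Condorcet winner.

H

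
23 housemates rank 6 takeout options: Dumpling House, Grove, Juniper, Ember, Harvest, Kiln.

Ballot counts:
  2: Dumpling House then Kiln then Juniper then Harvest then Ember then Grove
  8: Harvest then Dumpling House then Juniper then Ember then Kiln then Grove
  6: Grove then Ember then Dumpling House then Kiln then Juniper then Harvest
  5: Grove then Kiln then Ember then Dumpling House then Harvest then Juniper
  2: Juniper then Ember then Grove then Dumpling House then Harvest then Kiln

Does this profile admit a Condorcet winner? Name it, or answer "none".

none

Pairwise majorities:
Dumpling House vs Grove: 2+8 = 10 for Dumpling House, 13 for Grove — Grove by 13–10.
Dumpling House vs Juniper: 2+8+6+5 = 21 for Dumpling House, 2 for Juniper — Dumpling House by 21–2.
Dumpling House vs Ember: 10 to 13, Ember.
Dumpling House vs Harvest: Dumpling House preferred on 2+6+5+2 = 15 ballots; Dumpling House wins 15–8.
Dumpling House vs Kiln: Dumpling House preferred on 2+8+6+2 = 18 ballots; Dumpling House wins 18–5.
Grove vs Juniper: Grove is ranked higher on 6+5 = 11 ballots, Juniper on 12. Juniper wins 12–11.
Grove vs Ember: Grove is ranked higher on 6+5 = 11 ballots, Ember on 12. Ember wins 12–11.
Grove vs Harvest: Grove preferred on 6+5+2 = 13 ballots; Grove wins 13–10.
Grove vs Kiln: 6+5+2 = 13 for Grove, 10 for Kiln — Grove by 13–10.
Juniper vs Ember: 2+8+2 = 12 for Juniper, 11 for Ember — Juniper by 12–11.
Juniper vs Harvest: 10 to 13, Harvest.
Juniper vs Kiln: 10 to 13, Kiln.
Ember vs Harvest: 13 to 10, Ember.
Ember vs Kiln: 16 to 7, Ember.
Harvest vs Kiln: Harvest is ranked higher on 8+2 = 10 ballots, Kiln on 13. Kiln wins 13–10.
Each restaurant drops at least one matchup (Dumpling House loses to Grove; Grove loses to Juniper; Juniper loses to Dumpling House; Ember loses to Juniper; Harvest loses to Dumpling House; Kiln loses to Dumpling House); the cycle Dumpling House beats Juniper beats Grove beats Dumpling House rules out a Condorcet winner.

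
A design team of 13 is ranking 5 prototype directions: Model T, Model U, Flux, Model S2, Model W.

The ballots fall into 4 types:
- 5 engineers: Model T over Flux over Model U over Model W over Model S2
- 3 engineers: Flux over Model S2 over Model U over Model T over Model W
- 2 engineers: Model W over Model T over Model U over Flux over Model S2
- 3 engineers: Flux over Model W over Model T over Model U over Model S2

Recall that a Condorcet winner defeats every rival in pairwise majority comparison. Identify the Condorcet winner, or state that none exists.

Pairwise majorities:
Model T vs Model U: Model T preferred on 5+2+3 = 10 ballots; Model T wins 10–3.
Model T vs Flux: Model T is ranked higher on 5+2 = 7 ballots, Flux on 6. Model T wins 7–6.
Model T vs Model S2: 5+2+3 = 10 for Model T, 3 for Model S2 — Model T by 10–3.
Model T vs Model W: Model T wins 8–5.
Model U vs Flux: Model U is ranked higher on 2 ballots, Flux on 11. Flux wins 11–2.
Model U vs Model S2: Model U preferred on 5+2+3 = 10 ballots; Model U wins 10–3.
Model U–Model W: Model U 8–5.
Flux vs Model S2: Flux wins 13–0.
Flux vs Model W: Flux is ranked higher on 5+3+3 = 11 ballots, Model W on 2. Flux wins 11–2.
Model S2 vs Model W: Model S2 is ranked higher on 3 ballots, Model W on 10. Model W wins 10–3.
Model T wins every pairwise contest, so Model T is the Condorcet winner.

Model T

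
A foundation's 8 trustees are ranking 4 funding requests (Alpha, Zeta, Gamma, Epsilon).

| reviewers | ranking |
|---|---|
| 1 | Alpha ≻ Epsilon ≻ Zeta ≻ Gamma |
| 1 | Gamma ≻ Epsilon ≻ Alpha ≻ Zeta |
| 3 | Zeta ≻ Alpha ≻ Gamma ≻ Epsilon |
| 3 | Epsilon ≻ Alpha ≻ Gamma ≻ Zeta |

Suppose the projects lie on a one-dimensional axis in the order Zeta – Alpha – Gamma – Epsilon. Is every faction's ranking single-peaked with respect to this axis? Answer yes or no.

Axis positions: Zeta=1, Alpha=2, Gamma=3, Epsilon=4.
Faction 1: ranking walks positions 2-4-1-3; Epsilon is ranked above Gamma even though Gamma lies between Epsilon and the peak Alpha on the axis — preferences dip and rise again. Not single-peaked.
Faction 2 (peak Gamma at position 3): ranking walks positions 3-4-2-1, expanding outward from the peak — single-peaked.
Faction 3 (peak Zeta at position 1): ranking walks positions 1-2-3-4, expanding outward from the peak — single-peaked.
Faction 4: ranking walks positions 4-2-3-1; Alpha is ranked above Gamma even though Gamma lies between Alpha and the peak Epsilon on the axis — preferences dip and rise again. Not single-peaked.
Faction 1 violates single-peakedness, so the profile is not single-peaked on this axis.

no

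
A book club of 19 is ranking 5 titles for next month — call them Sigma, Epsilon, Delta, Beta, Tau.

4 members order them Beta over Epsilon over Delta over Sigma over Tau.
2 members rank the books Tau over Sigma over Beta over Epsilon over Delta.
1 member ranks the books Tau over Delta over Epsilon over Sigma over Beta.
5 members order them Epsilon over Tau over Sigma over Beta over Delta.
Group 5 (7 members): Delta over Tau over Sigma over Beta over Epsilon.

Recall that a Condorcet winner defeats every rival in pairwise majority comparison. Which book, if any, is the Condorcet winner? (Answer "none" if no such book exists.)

none

Check each pair by majority over 19 ballots:
Sigma vs Epsilon: Epsilon wins 10–9.
Sigma vs Delta: Delta, 12–7.
Sigma–Beta: Sigma 15–4.
Sigma vs Tau: Tau, 15–4.
Epsilon vs Delta: Epsilon, 11–8.
Epsilon vs Beta: Beta, 13–6.
Epsilon vs Tau: Tau, 10–9.
Delta vs Beta: Beta, 11–8.
Delta vs Tau: Delta, 11–8.
Beta–Tau: Tau 15–4.
Each book drops at least one matchup (Sigma loses to Epsilon; Epsilon loses to Beta; Delta loses to Epsilon; Beta loses to Sigma; Tau loses to Delta); the cycle Sigma beats Beta beats Epsilon beats Sigma rules out a Condorcet winner.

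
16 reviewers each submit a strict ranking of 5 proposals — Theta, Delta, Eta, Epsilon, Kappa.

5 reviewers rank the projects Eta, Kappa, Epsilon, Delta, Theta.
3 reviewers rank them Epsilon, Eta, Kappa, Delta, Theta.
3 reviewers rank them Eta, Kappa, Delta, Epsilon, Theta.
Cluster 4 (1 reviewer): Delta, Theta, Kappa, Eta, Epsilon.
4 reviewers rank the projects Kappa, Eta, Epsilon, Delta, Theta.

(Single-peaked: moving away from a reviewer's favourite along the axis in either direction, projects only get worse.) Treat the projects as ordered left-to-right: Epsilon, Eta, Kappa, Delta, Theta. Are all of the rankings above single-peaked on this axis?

yes

Axis positions: Epsilon=1, Eta=2, Kappa=3, Delta=4, Theta=5.
Cluster 1 (peak Eta at position 2): ranking walks positions 2-3-1-4-5, expanding outward from the peak — single-peaked.
Cluster 2 (peak Epsilon at position 1): ranking walks positions 1-2-3-4-5, expanding outward from the peak — single-peaked.
Cluster 3 (peak Eta at position 2): ranking walks positions 2-3-4-1-5, expanding outward from the peak — single-peaked.
Cluster 4 (peak Delta at position 4): ranking walks positions 4-5-3-2-1, expanding outward from the peak — single-peaked.
Cluster 5 (peak Kappa at position 3): ranking walks positions 3-2-1-4-5, expanding outward from the peak — single-peaked.
Every ranking is single-peaked on this axis.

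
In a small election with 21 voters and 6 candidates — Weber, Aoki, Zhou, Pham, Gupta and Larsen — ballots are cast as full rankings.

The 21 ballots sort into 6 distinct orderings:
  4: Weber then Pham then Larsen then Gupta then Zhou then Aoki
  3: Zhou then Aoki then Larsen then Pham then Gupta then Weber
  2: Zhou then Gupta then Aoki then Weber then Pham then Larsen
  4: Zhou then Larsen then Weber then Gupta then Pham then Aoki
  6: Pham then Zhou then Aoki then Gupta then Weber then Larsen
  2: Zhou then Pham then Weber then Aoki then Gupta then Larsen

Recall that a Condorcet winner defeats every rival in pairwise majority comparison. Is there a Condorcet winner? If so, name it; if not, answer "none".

Head-to-head results (21 voters):
Weber–Aoki: Aoki 11–10.
Weber vs Zhou: Zhou, 17–4.
Weber vs Pham: Pham, 11–10.
Weber vs Gupta: Gupta wins 11–10.
Weber vs Larsen: Weber wins 14–7.
Aoki–Zhou: Zhou 21–0.
Aoki vs Pham: Pham, 16–5.
Aoki vs Gupta: Aoki, 11–10.
Aoki–Larsen: Aoki 13–8.
Zhou–Pham: Zhou 11–10.
Zhou vs Gupta: Zhou wins 17–4.
Zhou–Larsen: Zhou 17–4.
Pham–Gupta: Pham 15–6.
Pham vs Larsen: Pham, 14–7.
Gupta vs Larsen: Larsen wins 11–10.
Zhou wins every pairwise contest, so Zhou is the Condorcet winner.

Zhou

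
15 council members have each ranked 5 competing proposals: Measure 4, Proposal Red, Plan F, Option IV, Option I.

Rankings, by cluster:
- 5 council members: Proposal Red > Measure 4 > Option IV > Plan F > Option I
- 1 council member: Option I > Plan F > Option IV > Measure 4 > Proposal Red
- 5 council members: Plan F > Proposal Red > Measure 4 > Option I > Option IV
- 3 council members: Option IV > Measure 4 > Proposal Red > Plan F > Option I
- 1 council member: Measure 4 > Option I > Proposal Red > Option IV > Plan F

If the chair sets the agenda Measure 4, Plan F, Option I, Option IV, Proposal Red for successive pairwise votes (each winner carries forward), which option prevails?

Round 1: Measure 4 vs Plan F — 9–6, Measure 4 advances.
Round 2: Measure 4 vs Option I — 14–1, Measure 4 advances.
Round 3: Measure 4 vs Option IV — 11–4, Measure 4 advances.
Round 4: Measure 4 vs Proposal Red — 5–10, Proposal Red advances.
Proposal Red survives the agenda.

Proposal Red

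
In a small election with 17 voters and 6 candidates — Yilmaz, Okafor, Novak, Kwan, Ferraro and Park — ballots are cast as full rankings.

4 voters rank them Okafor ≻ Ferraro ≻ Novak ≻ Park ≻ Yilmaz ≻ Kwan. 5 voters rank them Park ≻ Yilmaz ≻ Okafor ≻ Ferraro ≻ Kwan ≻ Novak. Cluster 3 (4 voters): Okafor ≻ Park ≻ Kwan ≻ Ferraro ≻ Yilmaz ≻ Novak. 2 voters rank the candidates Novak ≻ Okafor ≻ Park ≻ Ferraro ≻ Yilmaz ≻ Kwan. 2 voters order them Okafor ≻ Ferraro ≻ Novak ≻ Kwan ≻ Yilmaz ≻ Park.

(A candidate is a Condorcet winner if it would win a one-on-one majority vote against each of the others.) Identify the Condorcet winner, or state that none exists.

Okafor

Head-to-head results (17 voters):
Yilmaz vs Okafor: 5 to 12, Okafor.
Yilmaz–Novak: Yilmaz 9–8.
Yilmaz–Kwan: Yilmaz 11–6.
Yilmaz vs Ferraro: 5 for Yilmaz, 12 for Ferraro — Ferraro by 12–5.
Yilmaz vs Park: Park wins 15–2.
Okafor vs Novak: Okafor is ranked higher on 4+5+4+2 = 15 ballots, Novak on 2. Okafor wins 15–2.
Okafor–Kwan: Okafor 17–0.
Okafor vs Ferraro: Okafor is ranked higher on 4+5+4+2+2 = 17 ballots, Ferraro on 0. Okafor wins 17–0.
Okafor vs Park: Okafor, 12–5.
Novak–Kwan: Kwan 9–8.
Novak–Ferraro: Ferraro 15–2.
Novak vs Park: Park wins 9–8.
Kwan vs Ferraro: 4 for Kwan, 13 for Ferraro — Ferraro by 13–4.
Kwan vs Park: 2 to 15, Park.
Ferraro–Park: Park 11–6.
Only Okafor has no losses; Okafor is the Condorcet winner.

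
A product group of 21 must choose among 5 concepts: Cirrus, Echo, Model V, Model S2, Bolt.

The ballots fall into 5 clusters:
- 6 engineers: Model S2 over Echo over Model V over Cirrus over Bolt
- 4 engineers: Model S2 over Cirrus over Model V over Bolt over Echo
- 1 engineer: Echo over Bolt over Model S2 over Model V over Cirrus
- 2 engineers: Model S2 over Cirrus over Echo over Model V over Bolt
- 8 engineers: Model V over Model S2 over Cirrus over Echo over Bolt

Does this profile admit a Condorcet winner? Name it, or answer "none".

Model S2

Head-to-head results (21 engineers):
Cirrus vs Echo: 4+2+8 = 14 for Cirrus, 7 for Echo — Cirrus by 14–7.
Cirrus vs Model V: 6 to 15, Model V.
Cirrus vs Model S2: Cirrus is ranked higher on 0 ballots, Model S2 on 21. Model S2 wins 21–0.
Cirrus vs Bolt: Cirrus is ranked higher on 6+4+2+8 = 20 ballots, Bolt on 1. Cirrus wins 20–1.
Echo vs Model V: Model V wins 12–9.
Echo vs Model S2: Echo is ranked higher on 1 ballot, Model S2 on 20. Model S2 wins 20–1.
Echo–Bolt: Echo 17–4.
Model V vs Model S2: Model S2 wins 13–8.
Model V vs Bolt: Model V, 20–1.
Model S2–Bolt: Model S2 20–1.
Model S2 beats each of Cirrus, Echo, Model V, Bolt — Model S2 is the Condorcet winner.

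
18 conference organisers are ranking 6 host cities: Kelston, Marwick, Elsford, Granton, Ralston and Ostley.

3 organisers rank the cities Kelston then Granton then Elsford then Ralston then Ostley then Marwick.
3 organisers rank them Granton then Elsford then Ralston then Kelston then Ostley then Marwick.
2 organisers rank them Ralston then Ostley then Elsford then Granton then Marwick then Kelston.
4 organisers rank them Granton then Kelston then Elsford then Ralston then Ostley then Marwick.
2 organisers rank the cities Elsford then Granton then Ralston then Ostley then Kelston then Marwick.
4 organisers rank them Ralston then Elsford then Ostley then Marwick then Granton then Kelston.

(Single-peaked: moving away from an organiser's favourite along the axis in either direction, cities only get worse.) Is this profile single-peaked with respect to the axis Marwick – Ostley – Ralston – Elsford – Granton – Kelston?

yes

Axis positions: Marwick=1, Ostley=2, Ralston=3, Elsford=4, Granton=5, Kelston=6.
Ballot type 1 (peak Kelston at position 6): ranking walks positions 6-5-4-3-2-1, expanding outward from the peak — single-peaked.
Ballot type 2 (peak Granton at position 5): ranking walks positions 5-4-3-6-2-1, expanding outward from the peak — single-peaked.
Ballot type 3 (peak Ralston at position 3): ranking walks positions 3-2-4-5-1-6, expanding outward from the peak — single-peaked.
Ballot type 4 (peak Granton at position 5): ranking walks positions 5-6-4-3-2-1, expanding outward from the peak — single-peaked.
Ballot type 5 (peak Elsford at position 4): ranking walks positions 4-5-3-2-6-1, expanding outward from the peak — single-peaked.
Ballot type 6 (peak Ralston at position 3): ranking walks positions 3-4-2-1-5-6, expanding outward from the peak — single-peaked.
Every ranking is single-peaked on this axis.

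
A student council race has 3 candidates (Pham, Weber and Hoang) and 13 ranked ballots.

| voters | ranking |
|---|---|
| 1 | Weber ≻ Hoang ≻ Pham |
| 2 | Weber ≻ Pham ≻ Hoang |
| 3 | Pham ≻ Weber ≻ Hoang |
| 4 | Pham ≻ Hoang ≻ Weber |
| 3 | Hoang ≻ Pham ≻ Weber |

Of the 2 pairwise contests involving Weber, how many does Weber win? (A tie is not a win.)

0

Weber against each rival (13 voters):
Weber–Pham: Pham 10–3.
Weber vs Hoang: Hoang, 7–6.
Weber beats no one; loses to Pham, Hoang — 0 pairwise wins.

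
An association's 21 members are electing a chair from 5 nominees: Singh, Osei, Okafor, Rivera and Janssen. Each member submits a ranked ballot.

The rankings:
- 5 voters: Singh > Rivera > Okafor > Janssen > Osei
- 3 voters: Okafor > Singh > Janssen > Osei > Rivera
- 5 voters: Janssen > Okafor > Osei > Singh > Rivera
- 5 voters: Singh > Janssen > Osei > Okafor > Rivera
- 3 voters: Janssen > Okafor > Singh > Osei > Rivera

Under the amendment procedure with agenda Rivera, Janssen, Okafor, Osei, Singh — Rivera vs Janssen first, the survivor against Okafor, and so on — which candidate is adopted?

Singh

Round 1: Rivera vs Janssen — 5–16, Janssen advances.
Round 2: Janssen vs Okafor — 13–8, Janssen advances.
Round 3: Janssen vs Osei — 21–0, Janssen advances.
Round 4: Janssen vs Singh — 8–13, Singh advances.
Singh survives the agenda.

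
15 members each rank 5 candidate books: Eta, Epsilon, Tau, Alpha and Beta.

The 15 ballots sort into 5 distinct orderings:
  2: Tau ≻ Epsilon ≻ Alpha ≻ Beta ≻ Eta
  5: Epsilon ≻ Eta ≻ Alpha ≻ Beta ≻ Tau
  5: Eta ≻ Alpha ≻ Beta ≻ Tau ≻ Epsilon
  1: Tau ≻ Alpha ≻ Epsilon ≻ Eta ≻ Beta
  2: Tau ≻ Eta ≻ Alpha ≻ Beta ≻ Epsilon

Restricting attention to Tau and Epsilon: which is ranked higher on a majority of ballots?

Tau

Ballots ranking Tau above Epsilon: 2 + 5 + 1 + 2 = 10.
Ballots ranking Epsilon above Tau: 15 − 10 = 5.
Tau wins the head-to-head 10–5.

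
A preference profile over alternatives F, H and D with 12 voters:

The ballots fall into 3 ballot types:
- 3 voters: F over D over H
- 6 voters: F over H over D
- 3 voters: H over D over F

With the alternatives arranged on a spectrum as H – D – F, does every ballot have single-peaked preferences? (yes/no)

Axis positions: H=1, D=2, F=3.
Ballot type 1 (peak F at position 3): ranking walks positions 3-2-1, expanding outward from the peak — single-peaked.
Ballot type 2: ranking walks positions 3-1-2; H is ranked above D even though D lies between H and the peak F on the axis — preferences dip and rise again. Not single-peaked.
Ballot type 3 (peak H at position 1): ranking walks positions 1-2-3, expanding outward from the peak — single-peaked.
Ballot type 2 violates single-peakedness, so the profile is not single-peaked on this axis.

no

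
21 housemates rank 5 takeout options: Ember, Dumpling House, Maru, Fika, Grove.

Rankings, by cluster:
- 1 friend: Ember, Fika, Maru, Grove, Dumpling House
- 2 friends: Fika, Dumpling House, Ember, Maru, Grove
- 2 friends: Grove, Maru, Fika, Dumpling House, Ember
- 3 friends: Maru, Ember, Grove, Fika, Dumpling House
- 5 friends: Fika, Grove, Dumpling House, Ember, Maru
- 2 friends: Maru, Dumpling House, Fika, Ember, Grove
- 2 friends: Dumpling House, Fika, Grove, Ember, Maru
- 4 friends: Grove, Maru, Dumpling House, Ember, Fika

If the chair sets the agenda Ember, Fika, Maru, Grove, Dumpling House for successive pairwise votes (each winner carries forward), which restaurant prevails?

Round 1: Ember vs Fika — 8–13, Fika advances.
Round 2: Fika vs Maru — 10–11, Maru advances.
Round 3: Maru vs Grove — 8–13, Grove advances.
Round 4: Grove vs Dumpling House — 15–6, Grove advances.
The agenda winner is Grove.

Grove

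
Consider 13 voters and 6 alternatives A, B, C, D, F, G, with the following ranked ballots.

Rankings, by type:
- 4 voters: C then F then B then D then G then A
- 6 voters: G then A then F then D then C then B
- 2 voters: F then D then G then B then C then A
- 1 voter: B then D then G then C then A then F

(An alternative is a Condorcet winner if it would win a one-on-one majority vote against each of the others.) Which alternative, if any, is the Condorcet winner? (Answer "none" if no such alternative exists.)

none

Check each pair by majority over 13 ballots:
A vs B: B wins 7–6.
A vs C: A preferred on 6 ballots; C wins 7–6.
A vs D: 6 to 7, D.
A vs F: 7 to 6, A.
A vs G: 0 for A, 13 for G — G by 13–0.
B vs C: C wins 10–3.
B vs D: D, 8–5.
B vs F: F wins 12–1.
B vs G: 4+1 = 5 for B, 8 for G — G by 8–5.
C vs D: D, 9–4.
C vs F: 5 to 8, F.
C vs G: G, 9–4.
D–F: F 12–1.
D vs G: D, 7–6.
F vs G: 6 to 7, G.
Each alternative drops at least one matchup (A loses to B; B loses to C; C loses to D; D loses to F; F loses to A; G loses to D); the cycle A → F → B → A rules out a Condorcet winner.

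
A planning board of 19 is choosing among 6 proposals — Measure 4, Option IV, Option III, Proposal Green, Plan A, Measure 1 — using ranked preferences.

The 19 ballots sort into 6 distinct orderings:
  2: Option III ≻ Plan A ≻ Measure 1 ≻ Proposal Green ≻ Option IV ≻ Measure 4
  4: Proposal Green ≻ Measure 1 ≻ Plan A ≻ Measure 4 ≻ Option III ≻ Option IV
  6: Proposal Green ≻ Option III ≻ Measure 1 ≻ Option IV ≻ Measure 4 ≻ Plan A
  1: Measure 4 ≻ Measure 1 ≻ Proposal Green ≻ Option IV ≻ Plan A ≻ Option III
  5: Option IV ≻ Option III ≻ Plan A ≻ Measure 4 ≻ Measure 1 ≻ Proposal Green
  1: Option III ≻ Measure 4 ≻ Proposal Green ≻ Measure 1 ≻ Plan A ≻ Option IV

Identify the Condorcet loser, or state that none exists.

Measure 4

Head-to-head results (19 council members):
Measure 4 vs Option IV: Measure 4 is ranked higher on 4+1+1 = 6 ballots, Option IV on 13. Option IV wins 13–6.
Measure 4 vs Option III: Option III wins 14–5.
Measure 4 vs Proposal Green: Measure 4 preferred on 1+5+1 = 7 ballots; Proposal Green wins 12–7.
Measure 4 vs Plan A: Measure 4 preferred on 6+1+1 = 8 ballots; Plan A wins 11–8.
Measure 4 vs Measure 1: Measure 1 wins 12–7.
Option IV vs Option III: 1+5 = 6 for Option IV, 13 for Option III — Option III by 13–6.
Option IV vs Proposal Green: Proposal Green, 14–5.
Option IV vs Plan A: Option IV, 12–7.
Option IV vs Measure 1: Measure 1 wins 14–5.
Option III vs Proposal Green: Option III preferred on 2+5+1 = 8 ballots; Proposal Green wins 11–8.
Option III vs Plan A: Option III, 14–5.
Option III vs Measure 1: Option III wins 14–5.
Proposal Green vs Plan A: Proposal Green preferred on 4+6+1+1 = 12 ballots; Proposal Green wins 12–7.
Proposal Green–Measure 1: Proposal Green 11–8.
Plan A vs Measure 1: Plan A preferred on 2+5 = 7 ballots; Measure 1 wins 12–7.
Measure 4 is beaten in every head-to-head and is the Condorcet loser.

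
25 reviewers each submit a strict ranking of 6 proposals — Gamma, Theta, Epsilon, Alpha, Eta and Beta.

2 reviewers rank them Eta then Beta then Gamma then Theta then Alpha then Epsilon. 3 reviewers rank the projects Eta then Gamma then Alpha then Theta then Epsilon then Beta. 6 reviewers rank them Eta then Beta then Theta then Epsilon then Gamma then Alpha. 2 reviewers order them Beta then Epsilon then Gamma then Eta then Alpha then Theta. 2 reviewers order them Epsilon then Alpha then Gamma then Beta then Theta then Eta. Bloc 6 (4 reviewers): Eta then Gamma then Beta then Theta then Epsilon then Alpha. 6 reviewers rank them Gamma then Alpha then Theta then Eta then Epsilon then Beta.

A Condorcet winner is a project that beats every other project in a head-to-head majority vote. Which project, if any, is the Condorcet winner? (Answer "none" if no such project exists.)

Eta

Head-to-head results (25 reviewers):
Gamma vs Theta: 19 to 6, Gamma.
Gamma vs Epsilon: Gamma preferred on 2+3+4+6 = 15 ballots; Gamma wins 15–10.
Gamma vs Alpha: Gamma is ranked higher on 2+3+6+2+4+6 = 23 ballots, Alpha on 2. Gamma wins 23–2.
Gamma vs Eta: 10 to 15, Eta.
Gamma vs Beta: Gamma preferred on 3+2+4+6 = 15 ballots; Gamma wins 15–10.
Theta vs Epsilon: Theta preferred on 2+3+6+4+6 = 21 ballots; Theta wins 21–4.
Theta vs Alpha: Theta is ranked higher on 2+6+4 = 12 ballots, Alpha on 13. Alpha wins 13–12.
Theta vs Eta: Theta preferred on 2+6 = 8 ballots; Eta wins 17–8.
Theta vs Beta: Theta preferred on 3+6 = 9 ballots; Beta wins 16–9.
Epsilon vs Alpha: 14 to 11, Epsilon.
Epsilon vs Eta: 2+2 = 4 for Epsilon, 21 for Eta — Eta by 21–4.
Epsilon vs Beta: Epsilon is ranked higher on 3+2+6 = 11 ballots, Beta on 14. Beta wins 14–11.
Alpha vs Eta: 8 to 17, Eta.
Alpha vs Beta: 11 to 14, Beta.
Eta vs Beta: 21 to 4, Eta.
Eta beats each of Gamma, Theta, Epsilon, Alpha, Beta — Eta is the Condorcet winner.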